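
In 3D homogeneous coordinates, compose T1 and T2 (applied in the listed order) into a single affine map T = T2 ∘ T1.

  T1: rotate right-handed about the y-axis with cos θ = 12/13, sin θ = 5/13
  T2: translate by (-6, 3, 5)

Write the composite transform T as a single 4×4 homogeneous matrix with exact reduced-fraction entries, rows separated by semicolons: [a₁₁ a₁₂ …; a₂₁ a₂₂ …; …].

T1 = [12/13 0 5/13 0; 0 1 0 0; -5/13 0 12/13 0; 0 0 0 1]
T2·T1 = [12/13 0 5/13 -6; 0 1 0 3; -5/13 0 12/13 5; 0 0 0 1]

T = [12/13 0 5/13 -6; 0 1 0 3; -5/13 0 12/13 5; 0 0 0 1]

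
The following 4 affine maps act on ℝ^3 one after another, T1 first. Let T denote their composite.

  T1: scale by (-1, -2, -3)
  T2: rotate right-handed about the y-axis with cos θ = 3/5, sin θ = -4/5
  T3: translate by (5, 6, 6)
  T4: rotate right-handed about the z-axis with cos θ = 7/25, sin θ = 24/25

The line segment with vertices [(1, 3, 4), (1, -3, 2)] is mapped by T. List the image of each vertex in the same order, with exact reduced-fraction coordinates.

T1 scale by (-1, -2, -3): (1, 3, 4) → (-1, -6, -12); (1, -3, 2) → (-1, 6, -6)
T2 rotate right-handed about the y-axis with cos θ = 3/5, sin θ = -4/5: (-1, -6, -12) → (9, -6, -8); (-1, 6, -6) → (21/5, 6, -22/5)
T3 translate by (5, 6, 6): (9, -6, -8) → (14, 0, -2); (21/5, 6, -22/5) → (46/5, 12, 8/5)
T4 rotate right-handed about the z-axis with cos θ = 7/25, sin θ = 24/25: (14, 0, -2) → (98/25, 336/25, -2); (46/5, 12, 8/5) → (-1118/125, 1524/125, 8/5)

image vertices: (98/25, 336/25, -2), (-1118/125, 1524/125, 8/5)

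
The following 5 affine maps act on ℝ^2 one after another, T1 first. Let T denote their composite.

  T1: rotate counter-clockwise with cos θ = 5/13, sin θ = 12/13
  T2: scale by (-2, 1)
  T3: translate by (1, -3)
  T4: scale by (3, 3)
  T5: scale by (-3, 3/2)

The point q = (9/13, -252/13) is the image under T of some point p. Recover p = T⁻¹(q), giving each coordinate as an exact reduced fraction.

p = (-1, -1)

T1 = [5/13 -12/13 0; 12/13 5/13 0; 0 0 1]
T2·T1 = [-10/13 24/13 0; 12/13 5/13 0; 0 0 1]
T3·…·T1 = [-10/13 24/13 1; 12/13 5/13 -3; 0 0 1]
T4·…·T1 = [-30/13 72/13 3; 36/13 15/13 -9; 0 0 1]
T5·…·T1 = [90/13 -216/13 -9; 54/13 45/26 -27/2; 0 0 1]
det M = 81; M⁻¹ = [5/234 8/39 77/26; -2/39 10/117 9/13; 0 0 1]
M⁻¹ · (9/13, -252/13)ᵀ = (-1, -1)ᵀ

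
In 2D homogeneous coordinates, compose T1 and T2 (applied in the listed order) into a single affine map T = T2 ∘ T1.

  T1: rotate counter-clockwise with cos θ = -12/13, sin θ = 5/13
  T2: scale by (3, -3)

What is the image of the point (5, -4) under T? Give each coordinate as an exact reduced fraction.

T(p) = (-120/13, -219/13)

T1 rotate counter-clockwise with cos θ = -12/13, sin θ = 5/13: (5, -4) → (-40/13, 73/13)
T2 scale by (3, -3): (-40/13, 73/13) → (-120/13, -219/13)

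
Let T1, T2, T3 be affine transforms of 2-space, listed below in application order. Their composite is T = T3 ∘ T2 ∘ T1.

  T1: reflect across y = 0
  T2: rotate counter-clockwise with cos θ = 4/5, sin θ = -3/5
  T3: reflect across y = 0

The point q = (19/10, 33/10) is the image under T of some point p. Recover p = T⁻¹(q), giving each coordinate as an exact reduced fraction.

p = (7/2, 3/2)

T1 = [1 0 0; 0 -1 0; 0 0 1]
T2·T1 = [4/5 -3/5 0; -3/5 -4/5 0; 0 0 1]
T3·…·T1 = [4/5 -3/5 0; 3/5 4/5 0; 0 0 1]
det M = 1; M⁻¹ = [4/5 3/5 0; -3/5 4/5 0; 0 0 1]
M⁻¹ · (19/10, 33/10)ᵀ = (7/2, 3/2)ᵀ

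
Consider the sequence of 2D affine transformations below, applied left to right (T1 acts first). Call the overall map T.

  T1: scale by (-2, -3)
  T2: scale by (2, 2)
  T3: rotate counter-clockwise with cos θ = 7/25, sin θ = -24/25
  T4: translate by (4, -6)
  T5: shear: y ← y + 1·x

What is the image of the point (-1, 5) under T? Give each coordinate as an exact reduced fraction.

T1 scale by (-2, -3): (-1, 5) → (2, -15)
T2 scale by (2, 2): (2, -15) → (4, -30)
T3 rotate counter-clockwise with cos θ = 7/25, sin θ = -24/25: (4, -30) → (-692/25, -306/25)
T4 translate by (4, -6): (-692/25, -306/25) → (-592/25, -456/25)
T5 shear: y ← y + 1·x: (-592/25, -456/25) → (-592/25, -1048/25)

T(p) = (-592/25, -1048/25)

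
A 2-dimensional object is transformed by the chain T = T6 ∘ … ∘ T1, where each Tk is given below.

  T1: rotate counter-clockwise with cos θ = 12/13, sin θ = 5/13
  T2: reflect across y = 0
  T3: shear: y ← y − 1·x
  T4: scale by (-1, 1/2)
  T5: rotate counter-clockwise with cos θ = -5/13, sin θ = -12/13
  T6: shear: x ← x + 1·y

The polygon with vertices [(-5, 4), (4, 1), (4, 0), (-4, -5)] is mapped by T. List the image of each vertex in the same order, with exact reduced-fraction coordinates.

T1 rotate counter-clockwise with cos θ = 12/13, sin θ = 5/13: (-5, 4) → (-80/13, 23/13); (4, 1) → (43/13, 32/13); (4, 0) → (48/13, 20/13); (-4, -5) → (-23/13, -80/13)
T2 reflect across y = 0: (-80/13, 23/13) → (-80/13, -23/13); (43/13, 32/13) → (43/13, -32/13); (48/13, 20/13) → (48/13, -20/13); (-23/13, -80/13) → (-23/13, 80/13)
T3 shear: y ← y − 1·x: (-80/13, -23/13) → (-80/13, 57/13); (43/13, -32/13) → (43/13, -75/13); (48/13, -20/13) → (48/13, -68/13); (-23/13, 80/13) → (-23/13, 103/13)
T4 scale by (-1, 1/2): (-80/13, 57/13) → (80/13, 57/26); (43/13, -75/13) → (-43/13, -75/26); (48/13, -68/13) → (-48/13, -34/13); (-23/13, 103/13) → (23/13, 103/26)
T5 rotate counter-clockwise with cos θ = -5/13, sin θ = -12/13: (80/13, 57/26) → (-58/169, -2205/338); (-43/13, -75/26) → (-235/169, 1407/338); (-48/13, -34/13) → (-168/169, 746/169); (23/13, 103/26) → (503/169, -1067/338)
T6 shear: x ← x + 1·y: (-58/169, -2205/338) → (-2321/338, -2205/338); (-235/169, 1407/338) → (937/338, 1407/338); (-168/169, 746/169) → (578/169, 746/169); (503/169, -1067/338) → (-61/338, -1067/338)

image vertices: (-2321/338, -2205/338), (937/338, 1407/338), (578/169, 746/169), (-61/338, -1067/338)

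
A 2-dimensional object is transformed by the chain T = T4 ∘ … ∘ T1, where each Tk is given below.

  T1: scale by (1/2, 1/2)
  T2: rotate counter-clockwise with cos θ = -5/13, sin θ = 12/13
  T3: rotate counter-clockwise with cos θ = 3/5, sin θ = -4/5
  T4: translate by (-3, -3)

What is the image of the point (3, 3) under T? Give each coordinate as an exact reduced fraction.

T1 scale by (1/2, 1/2): (3, 3) → (3/2, 3/2)
T2 rotate counter-clockwise with cos θ = -5/13, sin θ = 12/13: (3/2, 3/2) → (-51/26, 21/26)
T3 rotate counter-clockwise with cos θ = 3/5, sin θ = -4/5: (-51/26, 21/26) → (-69/130, 267/130)
T4 translate by (-3, -3): (-69/130, 267/130) → (-459/130, -123/130)

T(p) = (-459/130, -123/130)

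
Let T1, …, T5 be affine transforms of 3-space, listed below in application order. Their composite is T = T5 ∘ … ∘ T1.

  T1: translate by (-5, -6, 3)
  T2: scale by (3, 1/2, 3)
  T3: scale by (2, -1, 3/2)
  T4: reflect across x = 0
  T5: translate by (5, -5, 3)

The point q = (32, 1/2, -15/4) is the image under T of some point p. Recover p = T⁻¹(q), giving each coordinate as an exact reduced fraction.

p = (1/2, -5, -9/2)

T1 = [1 0 0 -5; 0 1 0 -6; 0 0 1 3; 0 0 0 1]
T2·T1 = [3 0 0 -15; 0 1/2 0 -3; 0 0 3 9; 0 0 0 1]
T3·…·T1 = [6 0 0 -30; 0 -1/2 0 3; 0 0 9/2 27/2; 0 0 0 1]
T4·…·T1 = [-6 0 0 30; 0 -1/2 0 3; 0 0 9/2 27/2; 0 0 0 1]
T5·…·T1 = [-6 0 0 35; 0 -1/2 0 -2; 0 0 9/2 33/2; 0 0 0 1]
det M = 27/2; M⁻¹ = [-1/6 0 0 35/6; 0 -2 0 -4; 0 0 2/9 -11/3; 0 0 0 1]
M⁻¹ · (32, 1/2, -15/4)ᵀ = (1/2, -5, -9/2)ᵀ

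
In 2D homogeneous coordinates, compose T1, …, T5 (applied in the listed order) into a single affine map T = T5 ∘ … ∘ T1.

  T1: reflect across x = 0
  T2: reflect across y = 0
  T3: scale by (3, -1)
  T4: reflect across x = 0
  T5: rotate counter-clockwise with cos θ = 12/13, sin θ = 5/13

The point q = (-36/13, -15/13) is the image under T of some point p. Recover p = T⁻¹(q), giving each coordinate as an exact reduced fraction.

p = (-1, 0)

T1 = [-1 0 0; 0 1 0; 0 0 1]
T2·T1 = [-1 0 0; 0 -1 0; 0 0 1]
T3·…·T1 = [-3 0 0; 0 1 0; 0 0 1]
T4·…·T1 = [3 0 0; 0 1 0; 0 0 1]
T5·…·T1 = [36/13 -5/13 0; 15/13 12/13 0; 0 0 1]
det M = 3; M⁻¹ = [4/13 5/39 0; -5/13 12/13 0; 0 0 1]
M⁻¹ · (-36/13, -15/13)ᵀ = (-1, 0)ᵀ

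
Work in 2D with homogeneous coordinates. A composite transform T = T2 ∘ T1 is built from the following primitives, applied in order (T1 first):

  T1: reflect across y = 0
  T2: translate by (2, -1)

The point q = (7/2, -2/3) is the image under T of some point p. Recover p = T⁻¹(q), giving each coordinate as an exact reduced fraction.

T1 = [1 0 0; 0 -1 0; 0 0 1]
T2·T1 = [1 0 2; 0 -1 -1; 0 0 1]
det M = -1; M⁻¹ = [1 0 -2; 0 -1 -1; 0 0 1]
M⁻¹ · (7/2, -2/3)ᵀ = (3/2, -1/3)ᵀ

p = (3/2, -1/3)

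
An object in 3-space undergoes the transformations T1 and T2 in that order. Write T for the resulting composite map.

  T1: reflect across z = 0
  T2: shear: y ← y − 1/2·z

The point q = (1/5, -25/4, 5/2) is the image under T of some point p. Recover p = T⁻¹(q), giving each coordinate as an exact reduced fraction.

T1 = [1 0 0 0; 0 1 0 0; 0 0 -1 0; 0 0 0 1]
T2·T1 = [1 0 0 0; 0 1 1/2 0; 0 0 -1 0; 0 0 0 1]
det M = -1; M⁻¹ = [1 0 0 0; 0 1 1/2 0; 0 0 -1 0; 0 0 0 1]
M⁻¹ · (1/5, -25/4, 5/2)ᵀ = (1/5, -5, -5/2)ᵀ

p = (1/5, -5, -5/2)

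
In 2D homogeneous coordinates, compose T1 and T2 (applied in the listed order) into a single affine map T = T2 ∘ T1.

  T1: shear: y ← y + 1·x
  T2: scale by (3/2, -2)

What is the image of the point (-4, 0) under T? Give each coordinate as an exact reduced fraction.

T(p) = (-6, 8)

T1 shear: y ← y + 1·x: (-4, 0) → (-4, -4)
T2 scale by (3/2, -2): (-4, -4) → (-6, 8)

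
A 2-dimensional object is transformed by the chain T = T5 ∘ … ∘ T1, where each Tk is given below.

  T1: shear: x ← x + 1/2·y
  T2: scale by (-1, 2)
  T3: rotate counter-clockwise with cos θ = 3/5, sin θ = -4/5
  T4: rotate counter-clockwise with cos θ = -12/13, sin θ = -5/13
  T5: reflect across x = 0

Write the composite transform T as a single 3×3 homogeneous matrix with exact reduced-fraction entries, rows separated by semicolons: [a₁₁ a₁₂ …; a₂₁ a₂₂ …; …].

T = [-56/65 38/65 0; -33/65 -257/130 0; 0 0 1]

T1 = [1 1/2 0; 0 1 0; 0 0 1]
T2·T1 = [-1 -1/2 0; 0 2 0; 0 0 1]
T3·…·T1 = [-3/5 13/10 0; 4/5 8/5 0; 0 0 1]
T4·…·T1 = [56/65 -38/65 0; -33/65 -257/130 0; 0 0 1]
T5·…·T1 = [-56/65 38/65 0; -33/65 -257/130 0; 0 0 1]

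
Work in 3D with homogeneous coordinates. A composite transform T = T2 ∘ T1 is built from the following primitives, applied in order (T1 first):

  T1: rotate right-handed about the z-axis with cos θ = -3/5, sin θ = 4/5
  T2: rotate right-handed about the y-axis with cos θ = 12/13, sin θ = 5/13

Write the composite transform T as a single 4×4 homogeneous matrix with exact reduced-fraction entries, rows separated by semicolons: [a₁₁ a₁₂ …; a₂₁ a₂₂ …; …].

T = [-36/65 -48/65 5/13 0; 4/5 -3/5 0 0; 3/13 4/13 12/13 0; 0 0 0 1]

T1 = [-3/5 -4/5 0 0; 4/5 -3/5 0 0; 0 0 1 0; 0 0 0 1]
T2·T1 = [-36/65 -48/65 5/13 0; 4/5 -3/5 0 0; 3/13 4/13 12/13 0; 0 0 0 1]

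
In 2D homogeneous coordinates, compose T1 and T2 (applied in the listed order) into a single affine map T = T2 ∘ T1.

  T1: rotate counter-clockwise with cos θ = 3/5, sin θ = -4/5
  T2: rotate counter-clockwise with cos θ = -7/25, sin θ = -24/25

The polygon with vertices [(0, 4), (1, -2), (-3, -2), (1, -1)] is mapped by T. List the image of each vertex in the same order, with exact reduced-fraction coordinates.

image vertices: (176/125, -468/125), (-41/25, 38/25), (263/125, 366/125), (-161/125, 73/125)

T1 rotate counter-clockwise with cos θ = 3/5, sin θ = -4/5: (0, 4) → (16/5, 12/5); (1, -2) → (-1, -2); (-3, -2) → (-17/5, 6/5); (1, -1) → (-1/5, -7/5)
T2 rotate counter-clockwise with cos θ = -7/25, sin θ = -24/25: (16/5, 12/5) → (176/125, -468/125); (-1, -2) → (-41/25, 38/25); (-17/5, 6/5) → (263/125, 366/125); (-1/5, -7/5) → (-161/125, 73/125)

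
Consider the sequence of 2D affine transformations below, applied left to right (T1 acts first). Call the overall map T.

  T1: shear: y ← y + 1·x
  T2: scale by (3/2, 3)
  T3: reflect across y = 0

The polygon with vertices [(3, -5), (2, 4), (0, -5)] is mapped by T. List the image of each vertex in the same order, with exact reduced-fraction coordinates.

T1 shear: y ← y + 1·x: (3, -5) → (3, -2); (2, 4) → (2, 6); (0, -5) → (0, -5)
T2 scale by (3/2, 3): (3, -2) → (9/2, -6); (2, 6) → (3, 18); (0, -5) → (0, -15)
T3 reflect across y = 0: (9/2, -6) → (9/2, 6); (3, 18) → (3, -18); (0, -15) → (0, 15)

image vertices: (9/2, 6), (3, -18), (0, 15)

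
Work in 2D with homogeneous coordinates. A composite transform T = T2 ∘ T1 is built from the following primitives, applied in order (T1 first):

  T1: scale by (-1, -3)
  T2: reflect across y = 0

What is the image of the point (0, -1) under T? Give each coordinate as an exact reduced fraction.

T(p) = (0, -3)

T1 scale by (-1, -3): (0, -1) → (0, 3)
T2 reflect across y = 0: (0, 3) → (0, -3)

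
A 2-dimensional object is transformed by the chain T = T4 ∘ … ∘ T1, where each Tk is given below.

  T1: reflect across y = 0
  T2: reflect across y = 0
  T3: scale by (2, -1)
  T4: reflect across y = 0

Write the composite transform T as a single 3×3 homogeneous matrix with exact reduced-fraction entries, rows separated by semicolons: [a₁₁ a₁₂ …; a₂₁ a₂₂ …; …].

T1 = [1 0 0; 0 -1 0; 0 0 1]
T2·T1 = [1 0 0; 0 1 0; 0 0 1]
T3·…·T1 = [2 0 0; 0 -1 0; 0 0 1]
T4·…·T1 = [2 0 0; 0 1 0; 0 0 1]

T = [2 0 0; 0 1 0; 0 0 1]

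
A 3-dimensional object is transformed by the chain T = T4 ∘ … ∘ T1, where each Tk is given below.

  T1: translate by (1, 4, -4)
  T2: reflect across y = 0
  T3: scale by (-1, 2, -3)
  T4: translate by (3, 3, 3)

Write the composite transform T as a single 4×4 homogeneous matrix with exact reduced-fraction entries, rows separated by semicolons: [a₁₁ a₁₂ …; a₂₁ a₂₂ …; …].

T = [-1 0 0 2; 0 -2 0 -5; 0 0 -3 15; 0 0 0 1]

T1 = [1 0 0 1; 0 1 0 4; 0 0 1 -4; 0 0 0 1]
T2·T1 = [1 0 0 1; 0 -1 0 -4; 0 0 1 -4; 0 0 0 1]
T3·…·T1 = [-1 0 0 -1; 0 -2 0 -8; 0 0 -3 12; 0 0 0 1]
T4·…·T1 = [-1 0 0 2; 0 -2 0 -5; 0 0 -3 15; 0 0 0 1]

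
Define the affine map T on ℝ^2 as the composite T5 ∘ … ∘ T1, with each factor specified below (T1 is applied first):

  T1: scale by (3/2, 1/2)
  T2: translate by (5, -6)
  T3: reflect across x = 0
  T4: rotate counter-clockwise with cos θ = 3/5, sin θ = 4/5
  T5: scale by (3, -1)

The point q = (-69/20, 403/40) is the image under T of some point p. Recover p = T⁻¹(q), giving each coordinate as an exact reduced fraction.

p = (5/2, 7/4)

T1 = [3/2 0 0; 0 1/2 0; 0 0 1]
T2·T1 = [3/2 0 5; 0 1/2 -6; 0 0 1]
T3·…·T1 = [-3/2 0 -5; 0 1/2 -6; 0 0 1]
T4·…·T1 = [-9/10 -2/5 9/5; -6/5 3/10 -38/5; 0 0 1]
T5·…·T1 = [-27/10 -6/5 27/5; 6/5 -3/10 38/5; 0 0 1]
det M = 9/4; M⁻¹ = [-2/15 8/15 -10/3; -8/15 -6/5 12; 0 0 1]
M⁻¹ · (-69/20, 403/40)ᵀ = (5/2, 7/4)ᵀ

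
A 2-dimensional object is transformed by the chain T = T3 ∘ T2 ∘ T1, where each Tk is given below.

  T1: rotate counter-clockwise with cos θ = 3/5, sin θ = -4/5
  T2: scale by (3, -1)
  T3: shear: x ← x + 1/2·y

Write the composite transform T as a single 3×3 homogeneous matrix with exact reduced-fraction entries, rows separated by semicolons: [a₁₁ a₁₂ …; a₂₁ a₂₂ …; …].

T = [11/5 21/10 0; 4/5 -3/5 0; 0 0 1]

T1 = [3/5 4/5 0; -4/5 3/5 0; 0 0 1]
T2·T1 = [9/5 12/5 0; 4/5 -3/5 0; 0 0 1]
T3·…·T1 = [11/5 21/10 0; 4/5 -3/5 0; 0 0 1]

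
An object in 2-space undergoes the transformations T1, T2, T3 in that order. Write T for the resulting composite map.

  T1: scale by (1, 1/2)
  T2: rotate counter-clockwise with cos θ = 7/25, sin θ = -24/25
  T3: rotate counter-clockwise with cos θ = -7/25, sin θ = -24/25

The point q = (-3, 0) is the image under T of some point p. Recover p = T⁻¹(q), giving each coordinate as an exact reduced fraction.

T1 = [1 0 0; 0 1/2 0; 0 0 1]
T2·T1 = [7/25 12/25 0; -24/25 7/50 0; 0 0 1]
T3·…·T1 = [-1 0 0; 0 -1/2 0; 0 0 1]
det M = 1/2; M⁻¹ = [-1 0 0; 0 -2 0; 0 0 1]
M⁻¹ · (-3, 0)ᵀ = (3, 0)ᵀ

p = (3, 0)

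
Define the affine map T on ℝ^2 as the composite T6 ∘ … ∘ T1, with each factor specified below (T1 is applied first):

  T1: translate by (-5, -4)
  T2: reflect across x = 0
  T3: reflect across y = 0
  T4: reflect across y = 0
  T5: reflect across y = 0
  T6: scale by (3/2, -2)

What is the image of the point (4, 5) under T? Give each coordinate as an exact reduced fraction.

T(p) = (3/2, 2)

T1 translate by (-5, -4): (4, 5) → (-1, 1)
T2 reflect across x = 0: (-1, 1) → (1, 1)
T3 reflect across y = 0: (1, 1) → (1, -1)
T4 reflect across y = 0: (1, -1) → (1, 1)
T5 reflect across y = 0: (1, 1) → (1, -1)
T6 scale by (3/2, -2): (1, -1) → (3/2, 2)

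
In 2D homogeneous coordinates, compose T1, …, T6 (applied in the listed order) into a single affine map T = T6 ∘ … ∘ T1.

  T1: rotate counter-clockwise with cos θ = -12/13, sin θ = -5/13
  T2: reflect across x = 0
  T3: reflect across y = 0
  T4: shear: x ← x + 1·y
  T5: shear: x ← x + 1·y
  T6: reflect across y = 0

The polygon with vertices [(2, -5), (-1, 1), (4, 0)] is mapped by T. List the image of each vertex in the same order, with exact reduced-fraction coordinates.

T1 rotate counter-clockwise with cos θ = -12/13, sin θ = -5/13: (2, -5) → (-49/13, 50/13); (-1, 1) → (17/13, -7/13); (4, 0) → (-48/13, -20/13)
T2 reflect across x = 0: (-49/13, 50/13) → (49/13, 50/13); (17/13, -7/13) → (-17/13, -7/13); (-48/13, -20/13) → (48/13, -20/13)
T3 reflect across y = 0: (49/13, 50/13) → (49/13, -50/13); (-17/13, -7/13) → (-17/13, 7/13); (48/13, -20/13) → (48/13, 20/13)
T4 shear: x ← x + 1·y: (49/13, -50/13) → (-1/13, -50/13); (-17/13, 7/13) → (-10/13, 7/13); (48/13, 20/13) → (68/13, 20/13)
T5 shear: x ← x + 1·y: (-1/13, -50/13) → (-51/13, -50/13); (-10/13, 7/13) → (-3/13, 7/13); (68/13, 20/13) → (88/13, 20/13)
T6 reflect across y = 0: (-51/13, -50/13) → (-51/13, 50/13); (-3/13, 7/13) → (-3/13, -7/13); (88/13, 20/13) → (88/13, -20/13)

image vertices: (-51/13, 50/13), (-3/13, -7/13), (88/13, -20/13)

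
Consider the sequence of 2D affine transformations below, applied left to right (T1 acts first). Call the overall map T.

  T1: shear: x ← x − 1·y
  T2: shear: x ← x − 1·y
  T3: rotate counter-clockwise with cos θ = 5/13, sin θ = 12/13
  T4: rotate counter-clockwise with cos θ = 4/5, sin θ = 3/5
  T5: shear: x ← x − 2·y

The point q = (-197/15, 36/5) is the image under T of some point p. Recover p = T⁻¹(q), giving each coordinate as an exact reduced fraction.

T1 = [1 -1 0; 0 1 0; 0 0 1]
T2·T1 = [1 -2 0; 0 1 0; 0 0 1]
T3·…·T1 = [5/13 -22/13 0; 12/13 -19/13 0; 0 0 1]
T4·…·T1 = [-16/65 -31/65 0; 63/65 -142/65 0; 0 0 1]
T5·…·T1 = [-142/65 253/65 0; 63/65 -142/65 0; 0 0 1]
det M = 1; M⁻¹ = [-142/65 -253/65 0; -63/65 -142/65 0; 0 0 1]
M⁻¹ · (-197/15, 36/5)ᵀ = (2/3, -3)ᵀ

p = (2/3, -3)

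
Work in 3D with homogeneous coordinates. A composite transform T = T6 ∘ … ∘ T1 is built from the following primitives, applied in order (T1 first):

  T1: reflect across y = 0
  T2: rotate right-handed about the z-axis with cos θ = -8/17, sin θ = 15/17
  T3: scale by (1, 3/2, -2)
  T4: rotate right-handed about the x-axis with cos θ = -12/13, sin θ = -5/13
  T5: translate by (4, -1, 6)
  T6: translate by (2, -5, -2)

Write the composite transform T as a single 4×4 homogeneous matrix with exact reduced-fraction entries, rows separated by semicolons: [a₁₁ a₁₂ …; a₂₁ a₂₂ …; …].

T = [-8/17 15/17 0 6; -270/221 -144/221 -10/13 -6; -225/442 -60/221 24/13 4; 0 0 0 1]

T1 = [1 0 0 0; 0 -1 0 0; 0 0 1 0; 0 0 0 1]
T2·T1 = [-8/17 15/17 0 0; 15/17 8/17 0 0; 0 0 1 0; 0 0 0 1]
T3·…·T1 = [-8/17 15/17 0 0; 45/34 12/17 0 0; 0 0 -2 0; 0 0 0 1]
T4·…·T1 = [-8/17 15/17 0 0; -270/221 -144/221 -10/13 0; -225/442 -60/221 24/13 0; 0 0 0 1]
T5·…·T1 = [-8/17 15/17 0 4; -270/221 -144/221 -10/13 -1; -225/442 -60/221 24/13 6; 0 0 0 1]
T6·…·T1 = [-8/17 15/17 0 6; -270/221 -144/221 -10/13 -6; -225/442 -60/221 24/13 4; 0 0 0 1]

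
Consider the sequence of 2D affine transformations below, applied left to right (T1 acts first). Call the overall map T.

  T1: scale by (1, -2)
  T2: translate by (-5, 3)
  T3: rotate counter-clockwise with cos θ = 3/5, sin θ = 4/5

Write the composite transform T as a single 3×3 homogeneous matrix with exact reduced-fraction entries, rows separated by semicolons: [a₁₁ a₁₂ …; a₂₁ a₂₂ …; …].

T = [3/5 8/5 -27/5; 4/5 -6/5 -11/5; 0 0 1]

T1 = [1 0 0; 0 -2 0; 0 0 1]
T2·T1 = [1 0 -5; 0 -2 3; 0 0 1]
T3·…·T1 = [3/5 8/5 -27/5; 4/5 -6/5 -11/5; 0 0 1]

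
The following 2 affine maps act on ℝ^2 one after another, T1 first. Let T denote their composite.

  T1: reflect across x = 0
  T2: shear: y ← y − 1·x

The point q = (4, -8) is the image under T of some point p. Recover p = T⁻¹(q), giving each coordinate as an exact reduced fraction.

T1 = [-1 0 0; 0 1 0; 0 0 1]
T2·T1 = [-1 0 0; 1 1 0; 0 0 1]
det M = -1; M⁻¹ = [-1 0 0; 1 1 0; 0 0 1]
M⁻¹ · (4, -8)ᵀ = (-4, -4)ᵀ

p = (-4, -4)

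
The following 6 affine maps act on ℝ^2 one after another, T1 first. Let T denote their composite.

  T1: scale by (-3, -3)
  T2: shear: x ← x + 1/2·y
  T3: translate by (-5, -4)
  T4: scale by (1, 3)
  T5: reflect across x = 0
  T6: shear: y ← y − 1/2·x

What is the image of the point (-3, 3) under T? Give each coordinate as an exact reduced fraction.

T1 scale by (-3, -3): (-3, 3) → (9, -9)
T2 shear: x ← x + 1/2·y: (9, -9) → (9/2, -9)
T3 translate by (-5, -4): (9/2, -9) → (-1/2, -13)
T4 scale by (1, 3): (-1/2, -13) → (-1/2, -39)
T5 reflect across x = 0: (-1/2, -39) → (1/2, -39)
T6 shear: y ← y − 1/2·x: (1/2, -39) → (1/2, -157/4)

T(p) = (1/2, -157/4)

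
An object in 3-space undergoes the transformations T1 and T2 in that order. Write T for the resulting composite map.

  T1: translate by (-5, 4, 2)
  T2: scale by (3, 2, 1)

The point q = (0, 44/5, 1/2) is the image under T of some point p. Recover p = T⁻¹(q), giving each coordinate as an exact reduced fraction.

p = (5, 2/5, -3/2)

T1 = [1 0 0 -5; 0 1 0 4; 0 0 1 2; 0 0 0 1]
T2·T1 = [3 0 0 -15; 0 2 0 8; 0 0 1 2; 0 0 0 1]
det M = 6; M⁻¹ = [1/3 0 0 5; 0 1/2 0 -4; 0 0 1 -2; 0 0 0 1]
M⁻¹ · (0, 44/5, 1/2)ᵀ = (5, 2/5, -3/2)ᵀ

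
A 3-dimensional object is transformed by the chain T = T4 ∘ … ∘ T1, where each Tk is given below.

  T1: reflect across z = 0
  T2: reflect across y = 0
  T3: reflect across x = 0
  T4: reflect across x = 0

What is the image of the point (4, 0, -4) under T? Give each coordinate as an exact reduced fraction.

T(p) = (4, 0, 4)

T1 reflect across z = 0: (4, 0, -4) → (4, 0, 4)
T2 reflect across y = 0: (4, 0, 4) → (4, 0, 4)
T3 reflect across x = 0: (4, 0, 4) → (-4, 0, 4)
T4 reflect across x = 0: (-4, 0, 4) → (4, 0, 4)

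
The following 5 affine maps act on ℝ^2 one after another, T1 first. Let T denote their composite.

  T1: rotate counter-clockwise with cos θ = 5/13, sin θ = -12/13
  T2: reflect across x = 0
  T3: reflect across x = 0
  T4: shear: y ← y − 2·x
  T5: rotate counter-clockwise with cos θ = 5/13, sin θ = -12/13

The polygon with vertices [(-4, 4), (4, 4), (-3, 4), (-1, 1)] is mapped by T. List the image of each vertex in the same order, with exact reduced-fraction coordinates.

image vertices: (284/169, -276/169), (-1628/169, -1636/169), (45/169, -446/169), (71/169, -69/169)

T1 rotate counter-clockwise with cos θ = 5/13, sin θ = -12/13: (-4, 4) → (28/13, 68/13); (4, 4) → (68/13, -28/13); (-3, 4) → (33/13, 56/13); (-1, 1) → (7/13, 17/13)
T2 reflect across x = 0: (28/13, 68/13) → (-28/13, 68/13); (68/13, -28/13) → (-68/13, -28/13); (33/13, 56/13) → (-33/13, 56/13); (7/13, 17/13) → (-7/13, 17/13)
T3 reflect across x = 0: (-28/13, 68/13) → (28/13, 68/13); (-68/13, -28/13) → (68/13, -28/13); (-33/13, 56/13) → (33/13, 56/13); (-7/13, 17/13) → (7/13, 17/13)
T4 shear: y ← y − 2·x: (28/13, 68/13) → (28/13, 12/13); (68/13, -28/13) → (68/13, -164/13); (33/13, 56/13) → (33/13, -10/13); (7/13, 17/13) → (7/13, 3/13)
T5 rotate counter-clockwise with cos θ = 5/13, sin θ = -12/13: (28/13, 12/13) → (284/169, -276/169); (68/13, -164/13) → (-1628/169, -1636/169); (33/13, -10/13) → (45/169, -446/169); (7/13, 3/13) → (71/169, -69/169)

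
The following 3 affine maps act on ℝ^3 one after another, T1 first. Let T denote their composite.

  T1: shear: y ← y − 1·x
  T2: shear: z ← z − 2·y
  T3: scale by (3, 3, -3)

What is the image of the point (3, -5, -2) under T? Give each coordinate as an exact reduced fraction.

T(p) = (9, -24, -42)

T1 shear: y ← y − 1·x: (3, -5, -2) → (3, -8, -2)
T2 shear: z ← z − 2·y: (3, -8, -2) → (3, -8, 14)
T3 scale by (3, 3, -3): (3, -8, 14) → (9, -24, -42)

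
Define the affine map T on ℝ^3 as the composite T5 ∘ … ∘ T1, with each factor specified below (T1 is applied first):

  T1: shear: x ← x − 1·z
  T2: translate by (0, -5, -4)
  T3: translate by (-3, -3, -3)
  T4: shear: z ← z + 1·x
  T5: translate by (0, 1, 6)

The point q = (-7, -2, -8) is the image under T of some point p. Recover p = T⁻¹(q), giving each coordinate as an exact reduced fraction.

p = (-4, 5, 0)

T1 = [1 0 -1 0; 0 1 0 0; 0 0 1 0; 0 0 0 1]
T2·T1 = [1 0 -1 0; 0 1 0 -5; 0 0 1 -4; 0 0 0 1]
T3·…·T1 = [1 0 -1 -3; 0 1 0 -8; 0 0 1 -7; 0 0 0 1]
T4·…·T1 = [1 0 -1 -3; 0 1 0 -8; 1 0 0 -10; 0 0 0 1]
T5·…·T1 = [1 0 -1 -3; 0 1 0 -7; 1 0 0 -4; 0 0 0 1]
det M = 1; M⁻¹ = [0 0 1 4; 0 1 0 7; -1 0 1 1; 0 0 0 1]
M⁻¹ · (-7, -2, -8)ᵀ = (-4, 5, 0)ᵀ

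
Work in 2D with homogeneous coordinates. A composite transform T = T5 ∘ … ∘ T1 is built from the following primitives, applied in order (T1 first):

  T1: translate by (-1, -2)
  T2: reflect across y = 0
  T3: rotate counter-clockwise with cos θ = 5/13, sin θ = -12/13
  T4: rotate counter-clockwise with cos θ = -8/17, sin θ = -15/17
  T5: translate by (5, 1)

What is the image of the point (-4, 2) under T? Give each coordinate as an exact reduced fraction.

T(p) = (2205/221, 116/221)

T1 translate by (-1, -2): (-4, 2) → (-5, 0)
T2 reflect across y = 0: (-5, 0) → (-5, 0)
T3 rotate counter-clockwise with cos θ = 5/13, sin θ = -12/13: (-5, 0) → (-25/13, 60/13)
T4 rotate counter-clockwise with cos θ = -8/17, sin θ = -15/17: (-25/13, 60/13) → (1100/221, -105/221)
T5 translate by (5, 1): (1100/221, -105/221) → (2205/221, 116/221)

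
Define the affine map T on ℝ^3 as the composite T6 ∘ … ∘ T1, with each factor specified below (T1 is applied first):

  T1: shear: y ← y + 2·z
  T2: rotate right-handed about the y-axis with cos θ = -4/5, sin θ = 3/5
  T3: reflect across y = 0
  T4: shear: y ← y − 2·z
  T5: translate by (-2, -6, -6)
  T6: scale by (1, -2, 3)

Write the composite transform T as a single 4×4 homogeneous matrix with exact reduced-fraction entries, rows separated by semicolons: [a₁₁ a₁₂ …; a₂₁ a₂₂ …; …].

T1 = [1 0 0 0; 0 1 2 0; 0 0 1 0; 0 0 0 1]
T2·T1 = [-4/5 0 3/5 0; 0 1 2 0; -3/5 0 -4/5 0; 0 0 0 1]
T3·…·T1 = [-4/5 0 3/5 0; 0 -1 -2 0; -3/5 0 -4/5 0; 0 0 0 1]
T4·…·T1 = [-4/5 0 3/5 0; 6/5 -1 -2/5 0; -3/5 0 -4/5 0; 0 0 0 1]
T5·…·T1 = [-4/5 0 3/5 -2; 6/5 -1 -2/5 -6; -3/5 0 -4/5 -6; 0 0 0 1]
T6·…·T1 = [-4/5 0 3/5 -2; -12/5 2 4/5 12; -9/5 0 -12/5 -18; 0 0 0 1]

T = [-4/5 0 3/5 -2; -12/5 2 4/5 12; -9/5 0 -12/5 -18; 0 0 0 1]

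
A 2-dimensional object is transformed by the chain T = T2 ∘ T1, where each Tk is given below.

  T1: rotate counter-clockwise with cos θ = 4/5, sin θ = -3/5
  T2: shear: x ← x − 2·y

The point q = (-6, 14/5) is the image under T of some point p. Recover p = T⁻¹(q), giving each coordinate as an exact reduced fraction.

T1 = [4/5 3/5 0; -3/5 4/5 0; 0 0 1]
T2·T1 = [2 -1 0; -3/5 4/5 0; 0 0 1]
det M = 1; M⁻¹ = [4/5 1 0; 3/5 2 0; 0 0 1]
M⁻¹ · (-6, 14/5)ᵀ = (-2, 2)ᵀ

p = (-2, 2)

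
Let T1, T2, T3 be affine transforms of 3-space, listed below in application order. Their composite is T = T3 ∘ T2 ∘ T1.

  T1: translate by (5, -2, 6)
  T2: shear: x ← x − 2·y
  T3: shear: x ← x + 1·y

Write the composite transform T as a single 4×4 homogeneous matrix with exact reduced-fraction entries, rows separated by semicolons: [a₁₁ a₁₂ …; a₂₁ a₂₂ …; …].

T1 = [1 0 0 5; 0 1 0 -2; 0 0 1 6; 0 0 0 1]
T2·T1 = [1 -2 0 9; 0 1 0 -2; 0 0 1 6; 0 0 0 1]
T3·…·T1 = [1 -1 0 7; 0 1 0 -2; 0 0 1 6; 0 0 0 1]

T = [1 -1 0 7; 0 1 0 -2; 0 0 1 6; 0 0 0 1]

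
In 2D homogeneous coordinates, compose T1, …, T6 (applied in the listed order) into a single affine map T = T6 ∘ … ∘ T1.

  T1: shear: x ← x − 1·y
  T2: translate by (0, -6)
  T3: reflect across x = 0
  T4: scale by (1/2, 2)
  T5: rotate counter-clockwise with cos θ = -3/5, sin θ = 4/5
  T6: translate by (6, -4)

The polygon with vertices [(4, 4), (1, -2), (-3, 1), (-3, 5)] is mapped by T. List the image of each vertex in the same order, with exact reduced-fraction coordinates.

T1 shear: x ← x − 1·y: (4, 4) → (0, 4); (1, -2) → (3, -2); (-3, 1) → (-4, 1); (-3, 5) → (-8, 5)
T2 translate by (0, -6): (0, 4) → (0, -2); (3, -2) → (3, -8); (-4, 1) → (-4, -5); (-8, 5) → (-8, -1)
T3 reflect across x = 0: (0, -2) → (0, -2); (3, -8) → (-3, -8); (-4, -5) → (4, -5); (-8, -1) → (8, -1)
T4 scale by (1/2, 2): (0, -2) → (0, -4); (-3, -8) → (-3/2, -16); (4, -5) → (2, -10); (8, -1) → (4, -2)
T5 rotate counter-clockwise with cos θ = -3/5, sin θ = 4/5: (0, -4) → (16/5, 12/5); (-3/2, -16) → (137/10, 42/5); (2, -10) → (34/5, 38/5); (4, -2) → (-4/5, 22/5)
T6 translate by (6, -4): (16/5, 12/5) → (46/5, -8/5); (137/10, 42/5) → (197/10, 22/5); (34/5, 38/5) → (64/5, 18/5); (-4/5, 22/5) → (26/5, 2/5)

image vertices: (46/5, -8/5), (197/10, 22/5), (64/5, 18/5), (26/5, 2/5)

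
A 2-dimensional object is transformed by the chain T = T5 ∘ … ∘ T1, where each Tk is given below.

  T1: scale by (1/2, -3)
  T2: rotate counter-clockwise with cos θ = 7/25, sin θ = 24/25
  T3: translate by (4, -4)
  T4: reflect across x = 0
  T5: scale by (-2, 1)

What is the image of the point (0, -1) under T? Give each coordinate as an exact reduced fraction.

T(p) = (56/25, -79/25)

T1 scale by (1/2, -3): (0, -1) → (0, 3)
T2 rotate counter-clockwise with cos θ = 7/25, sin θ = 24/25: (0, 3) → (-72/25, 21/25)
T3 translate by (4, -4): (-72/25, 21/25) → (28/25, -79/25)
T4 reflect across x = 0: (28/25, -79/25) → (-28/25, -79/25)
T5 scale by (-2, 1): (-28/25, -79/25) → (56/25, -79/25)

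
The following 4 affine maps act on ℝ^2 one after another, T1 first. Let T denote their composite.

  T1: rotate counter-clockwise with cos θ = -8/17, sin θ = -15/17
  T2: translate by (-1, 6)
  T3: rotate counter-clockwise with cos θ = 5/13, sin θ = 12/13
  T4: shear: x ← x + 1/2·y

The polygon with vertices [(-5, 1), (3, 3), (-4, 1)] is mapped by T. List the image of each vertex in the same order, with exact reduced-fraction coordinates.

image vertices: (-2375/442, 1301/221), (-539/442, 213/221), (-1133/221, 1130/221)

T1 rotate counter-clockwise with cos θ = -8/17, sin θ = -15/17: (-5, 1) → (55/17, 67/17); (3, 3) → (21/17, -69/17); (-4, 1) → (47/17, 52/17)
T2 translate by (-1, 6): (55/17, 67/17) → (38/17, 169/17); (21/17, -69/17) → (4/17, 33/17); (47/17, 52/17) → (30/17, 154/17)
T3 rotate counter-clockwise with cos θ = 5/13, sin θ = 12/13: (38/17, 169/17) → (-1838/221, 1301/221); (4/17, 33/17) → (-376/221, 213/221); (30/17, 154/17) → (-1698/221, 1130/221)
T4 shear: x ← x + 1/2·y: (-1838/221, 1301/221) → (-2375/442, 1301/221); (-376/221, 213/221) → (-539/442, 213/221); (-1698/221, 1130/221) → (-1133/221, 1130/221)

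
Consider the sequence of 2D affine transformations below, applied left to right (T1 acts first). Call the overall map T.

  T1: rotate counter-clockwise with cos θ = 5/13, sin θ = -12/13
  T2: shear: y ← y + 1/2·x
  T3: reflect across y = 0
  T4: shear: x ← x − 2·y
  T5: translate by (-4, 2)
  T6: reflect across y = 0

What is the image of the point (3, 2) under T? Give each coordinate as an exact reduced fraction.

T(p) = (-2, -5/2)

T1 rotate counter-clockwise with cos θ = 5/13, sin θ = -12/13: (3, 2) → (3, -2)
T2 shear: y ← y + 1/2·x: (3, -2) → (3, -1/2)
T3 reflect across y = 0: (3, -1/2) → (3, 1/2)
T4 shear: x ← x − 2·y: (3, 1/2) → (2, 1/2)
T5 translate by (-4, 2): (2, 1/2) → (-2, 5/2)
T6 reflect across y = 0: (-2, 5/2) → (-2, -5/2)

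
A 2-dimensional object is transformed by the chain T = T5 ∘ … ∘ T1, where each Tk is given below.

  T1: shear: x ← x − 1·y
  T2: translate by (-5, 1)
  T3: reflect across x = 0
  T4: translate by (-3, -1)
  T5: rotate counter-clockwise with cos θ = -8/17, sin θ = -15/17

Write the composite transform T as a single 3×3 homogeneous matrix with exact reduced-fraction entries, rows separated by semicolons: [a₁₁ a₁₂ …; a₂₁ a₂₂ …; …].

T = [8/17 7/17 -16/17; 15/17 -23/17 -30/17; 0 0 1]

T1 = [1 -1 0; 0 1 0; 0 0 1]
T2·T1 = [1 -1 -5; 0 1 1; 0 0 1]
T3·…·T1 = [-1 1 5; 0 1 1; 0 0 1]
T4·…·T1 = [-1 1 2; 0 1 0; 0 0 1]
T5·…·T1 = [8/17 7/17 -16/17; 15/17 -23/17 -30/17; 0 0 1]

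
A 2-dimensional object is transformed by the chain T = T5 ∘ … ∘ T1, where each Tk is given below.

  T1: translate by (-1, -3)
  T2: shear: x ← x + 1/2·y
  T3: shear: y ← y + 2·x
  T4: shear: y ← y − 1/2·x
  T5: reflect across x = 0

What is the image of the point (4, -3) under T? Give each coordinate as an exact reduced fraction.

T1 translate by (-1, -3): (4, -3) → (3, -6)
T2 shear: x ← x + 1/2·y: (3, -6) → (0, -6)
T3 shear: y ← y + 2·x: (0, -6) → (0, -6)
T4 shear: y ← y − 1/2·x: (0, -6) → (0, -6)
T5 reflect across x = 0: (0, -6) → (0, -6)

T(p) = (0, -6)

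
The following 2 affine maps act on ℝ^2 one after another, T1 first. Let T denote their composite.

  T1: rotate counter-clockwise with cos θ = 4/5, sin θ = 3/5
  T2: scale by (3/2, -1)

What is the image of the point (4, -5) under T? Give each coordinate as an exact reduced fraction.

T(p) = (93/10, 8/5)

T1 rotate counter-clockwise with cos θ = 4/5, sin θ = 3/5: (4, -5) → (31/5, -8/5)
T2 scale by (3/2, -1): (31/5, -8/5) → (93/10, 8/5)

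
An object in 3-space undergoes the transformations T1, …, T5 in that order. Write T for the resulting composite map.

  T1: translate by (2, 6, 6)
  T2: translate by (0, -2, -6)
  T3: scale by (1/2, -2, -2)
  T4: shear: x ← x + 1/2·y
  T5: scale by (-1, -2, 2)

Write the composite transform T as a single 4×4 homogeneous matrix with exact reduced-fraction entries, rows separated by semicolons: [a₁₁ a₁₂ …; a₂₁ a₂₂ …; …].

T1 = [1 0 0 2; 0 1 0 6; 0 0 1 6; 0 0 0 1]
T2·T1 = [1 0 0 2; 0 1 0 4; 0 0 1 0; 0 0 0 1]
T3·…·T1 = [1/2 0 0 1; 0 -2 0 -8; 0 0 -2 0; 0 0 0 1]
T4·…·T1 = [1/2 -1 0 -3; 0 -2 0 -8; 0 0 -2 0; 0 0 0 1]
T5·…·T1 = [-1/2 1 0 3; 0 4 0 16; 0 0 -4 0; 0 0 0 1]

T = [-1/2 1 0 3; 0 4 0 16; 0 0 -4 0; 0 0 0 1]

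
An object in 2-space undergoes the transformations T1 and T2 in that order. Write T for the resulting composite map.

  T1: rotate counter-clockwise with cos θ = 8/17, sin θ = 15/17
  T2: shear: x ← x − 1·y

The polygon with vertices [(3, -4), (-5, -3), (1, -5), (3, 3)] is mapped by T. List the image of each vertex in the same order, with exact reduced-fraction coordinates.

image vertices: (71/17, 13/17), (104/17, -99/17), (108/17, -25/17), (-90/17, 69/17)

T1 rotate counter-clockwise with cos θ = 8/17, sin θ = 15/17: (3, -4) → (84/17, 13/17); (-5, -3) → (5/17, -99/17); (1, -5) → (83/17, -25/17); (3, 3) → (-21/17, 69/17)
T2 shear: x ← x − 1·y: (84/17, 13/17) → (71/17, 13/17); (5/17, -99/17) → (104/17, -99/17); (83/17, -25/17) → (108/17, -25/17); (-21/17, 69/17) → (-90/17, 69/17)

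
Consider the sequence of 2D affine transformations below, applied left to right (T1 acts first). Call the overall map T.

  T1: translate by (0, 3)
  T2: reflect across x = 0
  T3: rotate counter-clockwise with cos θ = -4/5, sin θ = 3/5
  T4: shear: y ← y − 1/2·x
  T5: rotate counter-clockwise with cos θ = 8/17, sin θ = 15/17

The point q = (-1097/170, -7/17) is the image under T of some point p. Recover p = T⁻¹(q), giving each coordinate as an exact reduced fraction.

p = (-5, -4)

T1 = [1 0 0; 0 1 3; 0 0 1]
T2·T1 = [-1 0 0; 0 1 3; 0 0 1]
T3·…·T1 = [4/5 -3/5 -9/5; -3/5 -4/5 -12/5; 0 0 1]
T4·…·T1 = [4/5 -3/5 -9/5; -1 -1/2 -3/2; 0 0 1]
T5·…·T1 = [107/85 27/170 81/170; 4/17 -13/17 -39/17; 0 0 1]
det M = -1; M⁻¹ = [13/17 27/170 0; 4/17 -107/85 -3; 0 0 1]
M⁻¹ · (-1097/170, -7/17)ᵀ = (-5, -4)ᵀ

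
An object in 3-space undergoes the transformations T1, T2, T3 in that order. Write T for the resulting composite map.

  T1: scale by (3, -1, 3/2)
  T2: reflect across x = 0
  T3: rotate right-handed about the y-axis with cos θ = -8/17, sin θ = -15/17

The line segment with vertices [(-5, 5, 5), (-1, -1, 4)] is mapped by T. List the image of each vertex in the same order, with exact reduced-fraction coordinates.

T1 scale by (3, -1, 3/2): (-5, 5, 5) → (-15, -5, 15/2); (-1, -1, 4) → (-3, 1, 6)
T2 reflect across x = 0: (-15, -5, 15/2) → (15, -5, 15/2); (-3, 1, 6) → (3, 1, 6)
T3 rotate right-handed about the y-axis with cos θ = -8/17, sin θ = -15/17: (15, -5, 15/2) → (-465/34, -5, 165/17); (3, 1, 6) → (-114/17, 1, -3/17)

image vertices: (-465/34, -5, 165/17), (-114/17, 1, -3/17)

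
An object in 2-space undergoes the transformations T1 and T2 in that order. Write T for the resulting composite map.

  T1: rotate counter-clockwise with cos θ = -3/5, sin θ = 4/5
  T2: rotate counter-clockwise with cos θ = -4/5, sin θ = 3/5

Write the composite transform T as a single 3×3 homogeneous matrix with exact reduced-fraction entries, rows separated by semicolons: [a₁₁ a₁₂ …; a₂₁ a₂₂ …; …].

T1 = [-3/5 -4/5 0; 4/5 -3/5 0; 0 0 1]
T2·T1 = [0 1 0; -1 0 0; 0 0 1]

T = [0 1 0; -1 0 0; 0 0 1]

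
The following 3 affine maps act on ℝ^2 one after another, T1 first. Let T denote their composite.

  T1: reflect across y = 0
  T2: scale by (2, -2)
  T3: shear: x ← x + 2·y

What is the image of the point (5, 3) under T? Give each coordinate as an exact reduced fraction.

T1 reflect across y = 0: (5, 3) → (5, -3)
T2 scale by (2, -2): (5, -3) → (10, 6)
T3 shear: x ← x + 2·y: (10, 6) → (22, 6)

T(p) = (22, 6)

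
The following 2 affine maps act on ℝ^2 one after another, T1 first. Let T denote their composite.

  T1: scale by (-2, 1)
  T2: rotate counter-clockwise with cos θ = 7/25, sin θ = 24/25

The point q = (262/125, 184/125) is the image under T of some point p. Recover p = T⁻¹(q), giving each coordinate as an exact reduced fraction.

T1 = [-2 0 0; 0 1 0; 0 0 1]
T2·T1 = [-14/25 -24/25 0; -48/25 7/25 0; 0 0 1]
det M = -2; M⁻¹ = [-7/50 -12/25 0; -24/25 7/25 0; 0 0 1]
M⁻¹ · (262/125, 184/125)ᵀ = (-1, -8/5)ᵀ

p = (-1, -8/5)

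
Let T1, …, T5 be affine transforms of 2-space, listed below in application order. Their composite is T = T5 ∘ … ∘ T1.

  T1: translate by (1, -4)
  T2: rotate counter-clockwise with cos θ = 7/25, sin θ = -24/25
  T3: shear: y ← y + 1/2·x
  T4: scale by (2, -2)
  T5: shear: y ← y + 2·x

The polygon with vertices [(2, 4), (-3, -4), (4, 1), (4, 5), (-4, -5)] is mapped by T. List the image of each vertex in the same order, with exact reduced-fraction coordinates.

image vertices: (42/25, 207/25), (-412/25, -602/25), (-74/25, 171/25), (118/25, 403/25), (-474/25, -729/25)

T1 translate by (1, -4): (2, 4) → (3, 0); (-3, -4) → (-2, -8); (4, 1) → (5, -3); (4, 5) → (5, 1); (-4, -5) → (-3, -9)
T2 rotate counter-clockwise with cos θ = 7/25, sin θ = -24/25: (3, 0) → (21/25, -72/25); (-2, -8) → (-206/25, -8/25); (5, -3) → (-37/25, -141/25); (5, 1) → (59/25, -113/25); (-3, -9) → (-237/25, 9/25)
T3 shear: y ← y + 1/2·x: (21/25, -72/25) → (21/25, -123/50); (-206/25, -8/25) → (-206/25, -111/25); (-37/25, -141/25) → (-37/25, -319/50); (59/25, -113/25) → (59/25, -167/50); (-237/25, 9/25) → (-237/25, -219/50)
T4 scale by (2, -2): (21/25, -123/50) → (42/25, 123/25); (-206/25, -111/25) → (-412/25, 222/25); (-37/25, -319/50) → (-74/25, 319/25); (59/25, -167/50) → (118/25, 167/25); (-237/25, -219/50) → (-474/25, 219/25)
T5 shear: y ← y + 2·x: (42/25, 123/25) → (42/25, 207/25); (-412/25, 222/25) → (-412/25, -602/25); (-74/25, 319/25) → (-74/25, 171/25); (118/25, 167/25) → (118/25, 403/25); (-474/25, 219/25) → (-474/25, -729/25)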